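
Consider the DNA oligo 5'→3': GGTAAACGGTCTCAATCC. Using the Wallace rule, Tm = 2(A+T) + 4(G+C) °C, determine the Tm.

54°C

Base counts: T=4, G=4, C=5, A=5
So N_AT = 9 and N_GC = 9.
Tm = 2(9) + 4(9) = 18 + 36 = 54°C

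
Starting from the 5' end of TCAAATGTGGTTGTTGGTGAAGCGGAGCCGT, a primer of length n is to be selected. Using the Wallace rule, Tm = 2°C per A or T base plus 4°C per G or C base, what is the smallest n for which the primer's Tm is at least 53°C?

n = 19

First 18 bases: TCAAATGTGGTTGTTGGT → Tm = 50°C (< 53°C)
First 19 bases: TCAAATGTGGTTGTTGGTG → Tm = 54°C (≥ 53°C)
Each additional base adds 2°C (A/T) or 4°C (G/C), so Tm is non-decreasing in n; n = 19 is the first length to reach 53°C.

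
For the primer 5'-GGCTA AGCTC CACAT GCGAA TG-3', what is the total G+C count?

T=4, G=6, A=6, C=6
Total G or C: 6 + 6 = 12

12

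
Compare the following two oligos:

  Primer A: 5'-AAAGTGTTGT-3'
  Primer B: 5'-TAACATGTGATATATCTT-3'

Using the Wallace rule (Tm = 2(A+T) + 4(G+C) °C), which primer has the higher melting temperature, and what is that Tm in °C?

Primer A: A+T=7, G+C=3 → Tm = 2(7)+4(3) = 26°C
Primer B: A+T=14, G+C=4 → Tm = 2(14)+4(4) = 44°C
26°C vs 44°C → primer B is higher.

Primer B, 44°C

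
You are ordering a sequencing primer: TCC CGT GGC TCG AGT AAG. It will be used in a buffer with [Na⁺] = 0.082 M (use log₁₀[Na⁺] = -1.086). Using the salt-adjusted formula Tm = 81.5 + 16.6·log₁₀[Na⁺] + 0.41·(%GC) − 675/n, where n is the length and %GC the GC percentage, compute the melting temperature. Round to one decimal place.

51.0°C

Length n = 18. Counting bases: A=3, C=5, G=6, T=4
G+C = 11, so %GC = 11/18 × 100 = 61.111%
Salt term: 16.6 × (-1.086) = -18.028
GC term: 0.41 × 61.111 = 25.056; length term: −675/18 = −37.5
Tm = 81.5 + (-18.028) + 25.056 − 37.5 = 51.028 → 51.0°C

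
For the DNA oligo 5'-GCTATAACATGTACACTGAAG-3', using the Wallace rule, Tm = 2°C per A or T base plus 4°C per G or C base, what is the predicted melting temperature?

58°C

A=8, T=5, G=4, C=4
A+T = 13, G+C = 8
Tm = 2×13 + 4×8 = 58°C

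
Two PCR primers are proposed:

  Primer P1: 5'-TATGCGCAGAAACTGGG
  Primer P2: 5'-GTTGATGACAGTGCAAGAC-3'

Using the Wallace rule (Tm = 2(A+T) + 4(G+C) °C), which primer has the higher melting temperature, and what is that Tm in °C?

Primer P2, 56°C

Primer P1: A+T=8, G+C=9 → Tm = 2(8)+4(9) = 52°C
Primer P2: A+T=10, G+C=9 → Tm = 2(10)+4(9) = 56°C
52°C vs 56°C → primer P2 is higher.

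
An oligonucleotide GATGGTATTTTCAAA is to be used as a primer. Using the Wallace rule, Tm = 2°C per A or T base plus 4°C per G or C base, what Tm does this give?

38°C

Scanning the sequence gives T=6, G=3, A=5, C=1.
AT pairs contribute 11, GC pairs contribute 4.
Tm = 2×11 + 4×4 = 38°C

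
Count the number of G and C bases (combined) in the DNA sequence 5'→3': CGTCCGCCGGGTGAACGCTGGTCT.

Base counts: G=9, T=5, A=2, C=8
Total G or C: 9 + 8 = 17

17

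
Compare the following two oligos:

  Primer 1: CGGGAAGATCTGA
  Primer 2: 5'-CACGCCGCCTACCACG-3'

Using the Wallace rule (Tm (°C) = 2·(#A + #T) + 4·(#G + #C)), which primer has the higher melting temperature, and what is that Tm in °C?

Primer 2, 56°C

Primer 1: A+T=6, G+C=7 → Tm = 2(6)+4(7) = 40°C
Primer 2: A+T=4, G+C=12 → Tm = 2(4)+4(12) = 56°C
40°C vs 56°C → primer 2 is higher.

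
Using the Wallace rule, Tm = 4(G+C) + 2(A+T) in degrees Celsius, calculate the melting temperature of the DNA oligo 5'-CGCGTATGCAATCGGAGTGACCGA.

A=6, G=8, T=4, C=6
So N_AT = 10 and N_GC = 14.
Tm = 2(10) + 4(14) = 20 + 56 = 76°C

76°C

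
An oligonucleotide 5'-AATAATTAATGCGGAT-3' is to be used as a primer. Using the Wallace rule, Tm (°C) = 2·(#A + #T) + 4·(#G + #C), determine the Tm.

Counting bases: T=5, C=1, G=3, A=7
So N_AT = 12 and N_GC = 4.
Tm = 2×12 + 4×4 = 40°C

40°C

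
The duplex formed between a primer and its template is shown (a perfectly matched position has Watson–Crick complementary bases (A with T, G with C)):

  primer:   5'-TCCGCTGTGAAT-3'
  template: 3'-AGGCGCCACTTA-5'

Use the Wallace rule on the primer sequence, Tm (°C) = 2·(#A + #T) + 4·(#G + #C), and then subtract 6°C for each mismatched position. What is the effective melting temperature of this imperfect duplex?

Primer base counts: A=2, T=4, G=3, C=3 → A+T=6, G+C=6
Perfect-match Tm = 2(6) + 4(6) = 12 + 24 = 36°C
Mismatches (positions where the bases are not complementary): 1 (at position 6)
Effective Tm = 36 − 1×6 = 36 − 6 = 30°C

30°C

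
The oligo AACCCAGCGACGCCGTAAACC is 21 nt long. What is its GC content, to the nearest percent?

Base counts: G=4, C=9, A=7, T=1
G+C = 4 + 9 = 13 out of 21 bases
%GC = 13/21 × 100 = 61.9% ≈ 62%

62%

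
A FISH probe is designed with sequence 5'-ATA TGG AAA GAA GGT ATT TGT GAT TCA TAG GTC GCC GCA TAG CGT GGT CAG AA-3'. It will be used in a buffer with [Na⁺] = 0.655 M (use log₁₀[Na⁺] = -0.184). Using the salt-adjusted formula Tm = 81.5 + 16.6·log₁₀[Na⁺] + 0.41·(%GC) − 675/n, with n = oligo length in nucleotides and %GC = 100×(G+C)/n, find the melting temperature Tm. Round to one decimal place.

Length n = 53. A=16, C=7, T=14, G=16
G+C = 23, so %GC = 23/53 × 100 = 43.396%
Salt term: 16.6 × (-0.184) = -3.054
GC term: 0.41 × 43.396 = 17.792; length term: −675/53 = −12.736
Tm = 81.5 + (-3.054) + 17.792 − 12.736 = 83.502 → 83.5°C

83.5°C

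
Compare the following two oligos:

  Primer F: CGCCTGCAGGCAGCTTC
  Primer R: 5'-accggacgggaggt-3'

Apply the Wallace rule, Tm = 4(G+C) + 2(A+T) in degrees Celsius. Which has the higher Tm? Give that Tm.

Primer F, 58°C

Primer F: A+T=5, G+C=12 → Tm = 2(5)+4(12) = 58°C
Primer R: A+T=4, G+C=10 → Tm = 2(4)+4(10) = 48°C
58°C vs 48°C → primer F is higher.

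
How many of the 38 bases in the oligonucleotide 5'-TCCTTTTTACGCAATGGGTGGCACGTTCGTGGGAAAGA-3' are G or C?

Base counts: T=11, A=8, G=12, C=7
G+C = 12 + 7 = 19

19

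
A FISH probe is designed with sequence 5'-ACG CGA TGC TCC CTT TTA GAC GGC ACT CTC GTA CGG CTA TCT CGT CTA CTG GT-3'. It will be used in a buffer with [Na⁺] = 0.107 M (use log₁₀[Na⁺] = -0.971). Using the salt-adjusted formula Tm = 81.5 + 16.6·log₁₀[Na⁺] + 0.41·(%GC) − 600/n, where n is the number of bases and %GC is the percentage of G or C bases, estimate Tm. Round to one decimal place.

76.5°C

Length n = 53. Counting bases: G=12, T=16, C=17, A=8
G+C = 29, so %GC = 29/53 × 100 = 54.717%
Salt term: 16.6 × (-0.971) = -16.119
GC term: 0.41 × 54.717 = 22.434; length term: −600/53 = −11.321
Tm = 81.5 + (-16.119) + 22.434 − 11.321 = 76.494 → 76.5°C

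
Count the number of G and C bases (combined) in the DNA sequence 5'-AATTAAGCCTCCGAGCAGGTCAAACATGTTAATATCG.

Scanning the sequence gives G=7, T=9, C=8, A=13.
Total G or C: 7 + 8 = 15

15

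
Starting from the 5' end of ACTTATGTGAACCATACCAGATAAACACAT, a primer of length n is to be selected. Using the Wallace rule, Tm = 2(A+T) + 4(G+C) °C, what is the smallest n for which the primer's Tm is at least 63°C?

n = 24

First 23 bases: ACTTATGTGAACCATACCAGATA → Tm = 62°C (< 63°C)
First 24 bases: ACTTATGTGAACCATACCAGATAA → Tm = 64°C (≥ 63°C)
Since every base adds ≥2°C, Tm only increases with n, so the threshold is first crossed at n = 24.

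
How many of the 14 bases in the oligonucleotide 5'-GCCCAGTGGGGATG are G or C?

10

Scanning the sequence gives C=3, A=2, G=7, T=2.
Total G or C: 7 + 3 = 10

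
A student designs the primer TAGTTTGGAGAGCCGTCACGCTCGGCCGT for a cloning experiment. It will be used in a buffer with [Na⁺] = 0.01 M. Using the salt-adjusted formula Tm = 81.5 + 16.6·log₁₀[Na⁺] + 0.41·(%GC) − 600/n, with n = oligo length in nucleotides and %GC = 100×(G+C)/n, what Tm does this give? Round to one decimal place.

Length n = 29. Counting bases: G=10, T=7, C=8, A=4
G+C = 18, so %GC = 18/29 × 100 = 62.069%
Salt term: 16.6 × (-2) = -33.2
GC term: 0.41 × 62.069 = 25.448; length term: −600/29 = −20.69
Tm = 81.5 + (-33.2) + 25.448 − 20.69 = 53.058 → 53.1°C

53.1°C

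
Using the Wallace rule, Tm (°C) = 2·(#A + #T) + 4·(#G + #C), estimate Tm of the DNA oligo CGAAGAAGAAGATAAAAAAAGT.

56°C

Scanning the sequence gives A=14, T=2, G=5, C=1.
AT pairs contribute 16, GC pairs contribute 6.
Tm = 2(16) + 4(6) = 32 + 24 = 56°C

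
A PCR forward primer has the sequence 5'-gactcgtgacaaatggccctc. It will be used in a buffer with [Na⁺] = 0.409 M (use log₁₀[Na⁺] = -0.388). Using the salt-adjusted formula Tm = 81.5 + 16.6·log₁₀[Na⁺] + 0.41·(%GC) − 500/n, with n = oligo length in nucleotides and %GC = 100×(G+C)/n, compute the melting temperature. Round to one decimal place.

74.7°C

Length n = 21. Scanning the sequence gives C=7, G=5, T=4, A=5.
G+C = 12, so %GC = 12/21 × 100 = 57.143%
Salt term: 16.6 × (-0.388) = -6.441
GC term: 0.41 × 57.143 = 23.429; length term: −500/21 = −23.81
Tm = 81.5 + (-6.441) + 23.429 − 23.81 = 74.678 → 74.7°C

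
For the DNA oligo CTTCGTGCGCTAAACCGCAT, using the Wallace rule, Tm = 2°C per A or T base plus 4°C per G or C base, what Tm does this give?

62°C

Scanning the sequence gives A=4, C=7, G=4, T=5.
AT pairs contribute 9, GC pairs contribute 11.
Tm = 2×9 + 4×11 = 62°C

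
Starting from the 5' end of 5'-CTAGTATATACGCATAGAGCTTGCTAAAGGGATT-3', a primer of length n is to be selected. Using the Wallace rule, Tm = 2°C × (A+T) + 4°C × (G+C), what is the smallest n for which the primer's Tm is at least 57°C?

n = 21

First 20 bases: CTAGTATATACGCATAGAGC → Tm = 56°C (< 57°C)
First 21 bases: CTAGTATATACGCATAGAGCT → Tm = 58°C (≥ 57°C)
Since every base adds ≥2°C, Tm only increases with n, so the threshold is first crossed at n = 21.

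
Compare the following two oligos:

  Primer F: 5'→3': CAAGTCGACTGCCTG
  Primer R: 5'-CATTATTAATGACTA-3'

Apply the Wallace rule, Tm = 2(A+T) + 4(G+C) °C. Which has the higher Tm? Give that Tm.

Primer F: A+T=6, G+C=9 → Tm = 2(6)+4(9) = 48°C
Primer R: A+T=12, G+C=3 → Tm = 2(12)+4(3) = 36°C
48°C vs 36°C → primer F is higher.

Primer F, 48°C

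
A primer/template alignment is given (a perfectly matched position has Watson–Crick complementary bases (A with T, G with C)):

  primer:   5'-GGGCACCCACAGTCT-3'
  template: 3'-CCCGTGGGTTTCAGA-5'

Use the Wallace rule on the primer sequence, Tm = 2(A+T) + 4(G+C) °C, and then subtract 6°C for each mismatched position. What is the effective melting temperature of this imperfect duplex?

Primer base counts: A=3, T=2, G=4, C=6 → A+T=5, G+C=10
Perfect-match Tm = 2(5) + 4(10) = 10 + 40 = 50°C
Mismatches (positions where the bases are not complementary): 1 (at position 10)
Effective Tm = 50 − 1×6 = 50 − 6 = 44°C

44°C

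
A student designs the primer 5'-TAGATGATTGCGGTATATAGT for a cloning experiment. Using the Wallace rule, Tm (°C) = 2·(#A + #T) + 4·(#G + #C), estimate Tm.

56°C

C=1, T=8, A=6, G=6
AT pairs contribute 14, GC pairs contribute 7.
Tm = 4·7 + 2·14 = 28 + 28 = 56°C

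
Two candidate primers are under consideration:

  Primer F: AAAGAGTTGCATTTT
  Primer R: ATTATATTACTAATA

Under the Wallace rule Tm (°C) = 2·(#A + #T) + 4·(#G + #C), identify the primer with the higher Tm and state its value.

Primer F: A+T=11, G+C=4 → Tm = 2(11)+4(4) = 38°C
Primer R: A+T=14, G+C=1 → Tm = 2(14)+4(1) = 32°C
38°C vs 32°C → primer F is higher.

Primer F, 38°C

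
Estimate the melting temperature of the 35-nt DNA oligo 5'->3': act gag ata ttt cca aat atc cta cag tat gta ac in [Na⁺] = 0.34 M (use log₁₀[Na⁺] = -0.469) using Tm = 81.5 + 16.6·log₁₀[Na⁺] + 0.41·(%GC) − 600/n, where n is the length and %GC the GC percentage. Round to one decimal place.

69.5°C

Length n = 35. Counting bases: T=11, C=7, G=4, A=13
G+C = 11, so %GC = 11/35 × 100 = 31.429%
Salt term: 16.6 × (-0.469) = -7.785
GC term: 0.41 × 31.429 = 12.886; length term: −600/35 = −17.143
Tm = 81.5 + (-7.785) + 12.886 − 17.143 = 69.458 → 69.5°C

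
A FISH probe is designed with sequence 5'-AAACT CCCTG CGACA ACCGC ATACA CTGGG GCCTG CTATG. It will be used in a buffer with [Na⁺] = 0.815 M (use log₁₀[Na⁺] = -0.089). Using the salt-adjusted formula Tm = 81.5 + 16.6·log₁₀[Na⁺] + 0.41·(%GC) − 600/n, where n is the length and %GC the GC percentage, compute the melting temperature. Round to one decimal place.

88.6°C

Length n = 40. A=10, C=14, T=7, G=9
G+C = 23, so %GC = 23/40 × 100 = 57.5%
Salt term: 16.6 × (-0.089) = -1.477
GC term: 0.41 × 57.5 = 23.575; length term: −600/40 = −15
Tm = 81.5 + (-1.477) + 23.575 − 15 = 88.598 → 88.6°C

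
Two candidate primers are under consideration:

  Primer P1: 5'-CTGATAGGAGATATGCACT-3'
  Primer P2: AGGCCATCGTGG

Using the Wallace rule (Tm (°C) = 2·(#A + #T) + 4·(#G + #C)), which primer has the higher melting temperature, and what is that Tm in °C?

Primer P1, 54°C

Primer P1: A+T=11, G+C=8 → Tm = 2(11)+4(8) = 54°C
Primer P2: A+T=4, G+C=8 → Tm = 2(4)+4(8) = 40°C
54°C vs 40°C → primer P1 is higher.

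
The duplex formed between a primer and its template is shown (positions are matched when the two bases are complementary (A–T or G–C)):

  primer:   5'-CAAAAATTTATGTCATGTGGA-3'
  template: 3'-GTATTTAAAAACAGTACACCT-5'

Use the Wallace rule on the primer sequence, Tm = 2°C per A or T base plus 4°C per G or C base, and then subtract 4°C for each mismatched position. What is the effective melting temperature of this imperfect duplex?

46°C

Primer base counts: A=8, T=7, G=4, C=2 → A+T=15, G+C=6
Perfect-match Tm = 2(15) + 4(6) = 30 + 24 = 54°C
Mismatches (positions where the bases are not complementary): 2 (at positions 3, 10)
Effective Tm = 54 − 2×4 = 54 − 8 = 46°C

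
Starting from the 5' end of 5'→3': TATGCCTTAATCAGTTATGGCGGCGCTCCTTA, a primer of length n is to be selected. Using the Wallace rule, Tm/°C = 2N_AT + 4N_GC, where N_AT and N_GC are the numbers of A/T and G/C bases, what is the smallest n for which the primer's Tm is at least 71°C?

n = 25

First 24 bases: TATGCCTTAATCAGTTATGGCGGC → Tm = 70°C (< 71°C)
First 25 bases: TATGCCTTAATCAGTTATGGCGGCG → Tm = 74°C (≥ 71°C)
Since every base adds ≥2°C, Tm only increases with n, so the threshold is first crossed at n = 25.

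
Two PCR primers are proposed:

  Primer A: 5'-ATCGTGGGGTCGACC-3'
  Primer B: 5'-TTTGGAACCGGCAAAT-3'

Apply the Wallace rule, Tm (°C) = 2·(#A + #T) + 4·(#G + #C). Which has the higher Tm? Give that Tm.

Primer A: A+T=5, G+C=10 → Tm = 2(5)+4(10) = 50°C
Primer B: A+T=9, G+C=7 → Tm = 2(9)+4(7) = 46°C
50°C vs 46°C → primer A is higher.

Primer A, 50°C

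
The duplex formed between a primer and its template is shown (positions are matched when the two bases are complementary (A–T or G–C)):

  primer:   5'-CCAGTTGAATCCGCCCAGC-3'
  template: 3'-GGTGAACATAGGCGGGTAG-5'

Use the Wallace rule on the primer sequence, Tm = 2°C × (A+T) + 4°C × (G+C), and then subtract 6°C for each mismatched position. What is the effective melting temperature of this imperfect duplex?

Primer base counts: A=4, T=3, G=4, C=8 → A+T=7, G+C=12
Perfect-match Tm = 2(7) + 4(12) = 14 + 48 = 62°C
Mismatches (positions where the bases are not complementary): 3 (at positions 4, 8, 18)
Effective Tm = 62 − 3×6 = 62 − 18 = 44°C

44°C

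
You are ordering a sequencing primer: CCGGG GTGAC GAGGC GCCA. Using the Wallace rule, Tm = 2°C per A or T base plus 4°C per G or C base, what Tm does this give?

68°C

Counting bases: A=3, T=1, C=6, G=9
So N_AT = 4 and N_GC = 15.
Tm = 4·15 + 2·4 = 60 + 8 = 68°C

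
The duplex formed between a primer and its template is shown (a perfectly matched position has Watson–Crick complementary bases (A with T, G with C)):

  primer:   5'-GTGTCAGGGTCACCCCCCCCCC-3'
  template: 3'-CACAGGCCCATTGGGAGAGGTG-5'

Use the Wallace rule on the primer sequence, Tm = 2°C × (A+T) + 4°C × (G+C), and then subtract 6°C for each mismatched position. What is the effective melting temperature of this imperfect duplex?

Primer base counts: A=2, T=3, G=5, C=12 → A+T=5, G+C=17
Perfect-match Tm = 2(5) + 4(17) = 10 + 68 = 78°C
Mismatches (positions where the bases are not complementary): 5 (at positions 6, 11, 16, 18, 21)
Effective Tm = 78 − 5×6 = 78 − 30 = 48°C

48°C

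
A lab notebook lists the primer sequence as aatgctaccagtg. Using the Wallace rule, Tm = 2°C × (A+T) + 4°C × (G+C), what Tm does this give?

38°C

A=4, T=3, C=3, G=3
A+T = 7, G+C = 6
Tm = 4·6 + 2·7 = 24 + 14 = 38°C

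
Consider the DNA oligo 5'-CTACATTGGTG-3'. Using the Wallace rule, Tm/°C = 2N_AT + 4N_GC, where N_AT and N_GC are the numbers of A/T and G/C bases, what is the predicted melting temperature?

Scanning the sequence gives G=3, C=2, A=2, T=4.
So N_AT = 6 and N_GC = 5.
Tm = 4·5 + 2·6 = 20 + 12 = 32°C

32°C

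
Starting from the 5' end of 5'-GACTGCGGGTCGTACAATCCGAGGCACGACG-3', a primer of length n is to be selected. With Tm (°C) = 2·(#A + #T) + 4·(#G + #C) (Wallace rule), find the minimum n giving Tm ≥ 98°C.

First 29 bases: GACTGCGGGTCGTACAATCCGAGGCACGA → Tm = 94°C (< 98°C)
First 30 bases: GACTGCGGGTCGTACAATCCGAGGCACGAC → Tm = 98°C (≥ 98°C)
Since every base adds ≥2°C, Tm only increases with n, so the threshold is first crossed at n = 30.

n = 30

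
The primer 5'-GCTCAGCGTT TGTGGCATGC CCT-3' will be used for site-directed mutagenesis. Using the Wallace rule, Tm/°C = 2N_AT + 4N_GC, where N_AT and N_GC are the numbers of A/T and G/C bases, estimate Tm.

74°C

T=7, A=2, G=7, C=7
So N_AT = 9 and N_GC = 14.
Tm = 2×9 + 4×14 = 74°C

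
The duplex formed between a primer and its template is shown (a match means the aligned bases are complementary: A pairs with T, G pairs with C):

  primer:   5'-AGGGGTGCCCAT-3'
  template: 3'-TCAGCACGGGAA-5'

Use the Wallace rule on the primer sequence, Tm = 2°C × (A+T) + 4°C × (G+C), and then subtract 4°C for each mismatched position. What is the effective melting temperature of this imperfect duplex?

28°C

Primer base counts: A=2, T=2, G=5, C=3 → A+T=4, G+C=8
Perfect-match Tm = 2(4) + 4(8) = 8 + 32 = 40°C
Mismatches (positions where the bases are not complementary): 3 (at positions 3, 4, 11)
Effective Tm = 40 − 3×4 = 40 − 12 = 28°C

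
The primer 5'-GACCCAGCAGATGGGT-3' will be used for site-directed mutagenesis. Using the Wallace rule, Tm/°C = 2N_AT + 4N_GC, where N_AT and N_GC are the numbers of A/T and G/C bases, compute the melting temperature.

52°C

Base counts: G=6, C=4, A=4, T=2
AT pairs contribute 6, GC pairs contribute 10.
Tm = 2×6 + 4×10 = 52°C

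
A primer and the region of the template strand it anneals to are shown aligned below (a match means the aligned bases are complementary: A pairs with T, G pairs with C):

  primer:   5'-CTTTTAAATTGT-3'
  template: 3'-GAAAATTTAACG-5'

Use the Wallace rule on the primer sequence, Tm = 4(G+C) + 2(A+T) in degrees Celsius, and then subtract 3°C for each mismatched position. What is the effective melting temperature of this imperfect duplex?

Primer base counts: A=3, T=7, G=1, C=1 → A+T=10, G+C=2
Perfect-match Tm = 2(10) + 4(2) = 20 + 8 = 28°C
Mismatches (positions where the bases are not complementary): 1 (at position 12)
Effective Tm = 28 − 1×3 = 28 − 3 = 25°C

25°C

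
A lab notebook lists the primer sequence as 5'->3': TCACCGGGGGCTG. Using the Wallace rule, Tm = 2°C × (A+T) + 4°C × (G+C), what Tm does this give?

G=6, T=2, C=4, A=1
A+T = 3, G+C = 10
Tm = 2(3) + 4(10) = 6 + 40 = 46°C

46°C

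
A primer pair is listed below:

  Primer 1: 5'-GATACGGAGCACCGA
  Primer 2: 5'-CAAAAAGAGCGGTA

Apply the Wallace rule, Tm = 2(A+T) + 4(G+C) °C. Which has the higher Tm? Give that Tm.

Primer 1: A+T=6, G+C=9 → Tm = 2(6)+4(9) = 48°C
Primer 2: A+T=8, G+C=6 → Tm = 2(8)+4(6) = 40°C
48°C vs 40°C → primer 1 is higher.

Primer 1, 48°C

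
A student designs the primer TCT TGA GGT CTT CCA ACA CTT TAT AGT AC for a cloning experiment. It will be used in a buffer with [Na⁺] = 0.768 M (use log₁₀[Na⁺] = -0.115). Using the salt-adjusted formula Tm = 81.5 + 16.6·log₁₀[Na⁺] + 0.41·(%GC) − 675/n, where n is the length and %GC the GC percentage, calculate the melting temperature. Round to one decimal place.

Length n = 29. Base counts: A=7, T=11, C=7, G=4
G+C = 11, so %GC = 11/29 × 100 = 37.931%
Salt term: 16.6 × (-0.115) = -1.909
GC term: 0.41 × 37.931 = 15.552; length term: −675/29 = −23.276
Tm = 81.5 + (-1.909) + 15.552 − 23.276 = 71.867 → 71.9°C

71.9°C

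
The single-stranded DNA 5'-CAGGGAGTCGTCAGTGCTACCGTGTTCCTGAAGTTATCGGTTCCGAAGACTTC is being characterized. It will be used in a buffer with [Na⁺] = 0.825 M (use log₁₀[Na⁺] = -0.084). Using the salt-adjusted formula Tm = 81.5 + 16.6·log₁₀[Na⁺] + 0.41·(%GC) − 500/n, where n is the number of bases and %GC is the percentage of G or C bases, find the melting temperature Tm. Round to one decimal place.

Length n = 53. T=15, A=10, G=15, C=13
G+C = 28, so %GC = 28/53 × 100 = 52.83%
Salt term: 16.6 × (-0.084) = -1.394
GC term: 0.41 × 52.83 = 21.66; length term: −500/53 = −9.434
Tm = 81.5 + (-1.394) + 21.66 − 9.434 = 92.332 → 92.3°C

92.3°C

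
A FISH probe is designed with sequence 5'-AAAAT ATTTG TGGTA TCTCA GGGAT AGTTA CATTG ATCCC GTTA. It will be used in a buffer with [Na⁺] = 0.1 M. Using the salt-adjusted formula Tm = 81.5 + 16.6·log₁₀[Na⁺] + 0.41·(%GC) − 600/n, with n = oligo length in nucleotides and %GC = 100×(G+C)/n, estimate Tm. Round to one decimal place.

65.2°C

Length n = 44. Scanning the sequence gives A=13, G=9, C=6, T=16.
G+C = 15, so %GC = 15/44 × 100 = 34.091%
Salt term: 16.6 × (-1) = -16.6
GC term: 0.41 × 34.091 = 13.977; length term: −600/44 = −13.636
Tm = 81.5 + (-16.6) + 13.977 − 13.636 = 65.241 → 65.2°C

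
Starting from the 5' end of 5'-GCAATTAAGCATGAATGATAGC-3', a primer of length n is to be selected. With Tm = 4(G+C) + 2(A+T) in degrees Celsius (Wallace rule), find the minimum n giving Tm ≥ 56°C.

n = 21

First 20 bases: GCAATTAAGCATGAATGATA → Tm = 52°C (< 56°C)
First 21 bases: GCAATTAAGCATGAATGATAG → Tm = 56°C (≥ 56°C)
Since every base adds ≥2°C, Tm only increases with n, so the threshold is first crossed at n = 21.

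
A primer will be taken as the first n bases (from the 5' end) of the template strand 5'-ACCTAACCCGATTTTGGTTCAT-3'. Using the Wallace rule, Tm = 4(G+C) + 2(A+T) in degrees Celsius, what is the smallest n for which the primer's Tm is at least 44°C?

n = 16

First 15 bases: ACCTAACCCGATTTT → Tm = 42°C (< 44°C)
First 16 bases: ACCTAACCCGATTTTG → Tm = 46°C (≥ 44°C)
Each additional base adds 2°C (A/T) or 4°C (G/C), so Tm is non-decreasing in n; n = 16 is the first length to reach 44°C.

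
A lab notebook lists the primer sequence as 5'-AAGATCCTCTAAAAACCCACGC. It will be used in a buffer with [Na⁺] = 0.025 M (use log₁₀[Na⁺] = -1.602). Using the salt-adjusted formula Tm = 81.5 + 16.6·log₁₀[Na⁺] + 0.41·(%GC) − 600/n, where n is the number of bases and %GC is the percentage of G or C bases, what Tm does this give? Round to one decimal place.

46.3°C

Length n = 22. G=2, A=9, C=8, T=3
G+C = 10, so %GC = 10/22 × 100 = 45.455%
Salt term: 16.6 × (-1.602) = -26.593
GC term: 0.41 × 45.455 = 18.637; length term: −600/22 = −27.273
Tm = 81.5 + (-26.593) + 18.637 − 27.273 = 46.271 → 46.3°C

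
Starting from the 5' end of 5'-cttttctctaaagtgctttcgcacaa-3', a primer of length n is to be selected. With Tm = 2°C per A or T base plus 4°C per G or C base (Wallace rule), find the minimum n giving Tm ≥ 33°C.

First 12 bases: CTTTTCTCTAAA → Tm = 30°C (< 33°C)
First 13 bases: CTTTTCTCTAAAG → Tm = 34°C (≥ 33°C)
Since every base adds ≥2°C, Tm only increases with n, so the threshold is first crossed at n = 13.

n = 13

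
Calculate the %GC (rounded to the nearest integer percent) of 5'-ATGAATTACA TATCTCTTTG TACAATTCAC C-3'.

29%

Base counts: C=7, G=2, T=12, A=10
G+C = 2 + 7 = 9 out of 31 bases
%GC = 9/31 × 100 = 29.03% ≈ 29%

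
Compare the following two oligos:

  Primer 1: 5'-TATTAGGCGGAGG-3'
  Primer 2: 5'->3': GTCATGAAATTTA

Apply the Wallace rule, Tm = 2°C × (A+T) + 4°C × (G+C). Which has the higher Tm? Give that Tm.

Primer 1, 40°C

Primer 1: A+T=6, G+C=7 → Tm = 2(6)+4(7) = 40°C
Primer 2: A+T=10, G+C=3 → Tm = 2(10)+4(3) = 32°C
40°C vs 32°C → primer 1 is higher.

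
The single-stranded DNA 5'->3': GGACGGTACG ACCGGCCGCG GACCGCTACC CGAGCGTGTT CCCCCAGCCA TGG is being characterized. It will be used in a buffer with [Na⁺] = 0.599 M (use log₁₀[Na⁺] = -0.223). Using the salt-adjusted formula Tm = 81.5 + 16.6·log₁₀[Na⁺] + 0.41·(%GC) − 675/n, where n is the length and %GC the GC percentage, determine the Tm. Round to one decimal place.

95.2°C

Length n = 53. Base counts: C=21, G=18, A=8, T=6
G+C = 39, so %GC = 39/53 × 100 = 73.585%
Salt term: 16.6 × (-0.223) = -3.702
GC term: 0.41 × 73.585 = 30.17; length term: −675/53 = −12.736
Tm = 81.5 + (-3.702) + 30.17 − 12.736 = 95.232 → 95.2°C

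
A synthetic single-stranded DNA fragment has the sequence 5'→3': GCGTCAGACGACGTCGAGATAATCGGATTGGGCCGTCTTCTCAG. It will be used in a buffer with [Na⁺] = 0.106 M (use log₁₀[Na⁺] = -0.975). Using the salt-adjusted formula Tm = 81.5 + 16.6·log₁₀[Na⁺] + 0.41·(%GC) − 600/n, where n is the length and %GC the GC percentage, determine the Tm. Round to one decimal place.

75.0°C

Length n = 44. T=10, G=14, C=11, A=9
G+C = 25, so %GC = 25/44 × 100 = 56.818%
Salt term: 16.6 × (-0.975) = -16.185
GC term: 0.41 × 56.818 = 23.295; length term: −600/44 = −13.636
Tm = 81.5 + (-16.185) + 23.295 − 13.636 = 74.974 → 75.0°C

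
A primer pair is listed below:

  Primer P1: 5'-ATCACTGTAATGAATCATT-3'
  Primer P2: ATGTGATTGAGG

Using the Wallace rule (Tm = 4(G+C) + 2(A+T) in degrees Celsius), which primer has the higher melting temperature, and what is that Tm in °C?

Primer P1: A+T=14, G+C=5 → Tm = 2(14)+4(5) = 48°C
Primer P2: A+T=7, G+C=5 → Tm = 2(7)+4(5) = 34°C
48°C vs 34°C → primer P1 is higher.

Primer P1, 48°C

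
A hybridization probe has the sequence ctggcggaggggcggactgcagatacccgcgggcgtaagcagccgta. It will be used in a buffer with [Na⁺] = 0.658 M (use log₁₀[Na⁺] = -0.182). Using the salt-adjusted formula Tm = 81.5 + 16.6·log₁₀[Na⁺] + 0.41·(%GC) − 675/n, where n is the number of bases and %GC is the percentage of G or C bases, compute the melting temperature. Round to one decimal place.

Length n = 47. Counting bases: T=5, A=9, G=20, C=13
G+C = 33, so %GC = 33/47 × 100 = 70.213%
Salt term: 16.6 × (-0.182) = -3.021
GC term: 0.41 × 70.213 = 28.787; length term: −675/47 = −14.362
Tm = 81.5 + (-3.021) + 28.787 − 14.362 = 92.904 → 92.9°C

92.9°C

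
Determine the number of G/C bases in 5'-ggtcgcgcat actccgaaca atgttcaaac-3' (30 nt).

Scanning the sequence gives T=6, G=6, C=9, A=9.
G+C = 6 + 9 = 15

15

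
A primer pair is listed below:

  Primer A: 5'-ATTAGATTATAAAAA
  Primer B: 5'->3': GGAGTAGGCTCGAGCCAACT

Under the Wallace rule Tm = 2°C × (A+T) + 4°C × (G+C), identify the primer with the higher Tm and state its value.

Primer A: A+T=14, G+C=1 → Tm = 2(14)+4(1) = 32°C
Primer B: A+T=8, G+C=12 → Tm = 2(8)+4(12) = 64°C
32°C vs 64°C → primer B is higher.

Primer B, 64°C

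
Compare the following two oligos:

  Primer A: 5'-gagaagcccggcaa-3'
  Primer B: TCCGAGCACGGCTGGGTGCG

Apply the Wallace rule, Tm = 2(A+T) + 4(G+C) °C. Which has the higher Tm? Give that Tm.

Primer B, 70°C

Primer A: A+T=5, G+C=9 → Tm = 2(5)+4(9) = 46°C
Primer B: A+T=5, G+C=15 → Tm = 2(5)+4(15) = 70°C
46°C vs 70°C → primer B is higher.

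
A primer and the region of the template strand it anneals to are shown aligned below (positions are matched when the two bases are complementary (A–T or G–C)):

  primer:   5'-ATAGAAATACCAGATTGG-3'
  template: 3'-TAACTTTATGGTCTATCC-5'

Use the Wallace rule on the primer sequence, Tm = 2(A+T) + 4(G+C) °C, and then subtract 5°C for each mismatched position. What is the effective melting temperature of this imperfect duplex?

Primer base counts: A=8, T=4, G=4, C=2 → A+T=12, G+C=6
Perfect-match Tm = 2(12) + 4(6) = 24 + 24 = 48°C
Mismatches (positions where the bases are not complementary): 2 (at positions 3, 16)
Effective Tm = 48 − 2×5 = 48 − 10 = 38°C

38°C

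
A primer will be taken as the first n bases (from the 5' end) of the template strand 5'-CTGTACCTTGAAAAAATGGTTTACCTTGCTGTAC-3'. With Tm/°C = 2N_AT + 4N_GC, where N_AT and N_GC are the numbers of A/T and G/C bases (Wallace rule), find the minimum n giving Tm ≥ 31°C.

First 10 bases: CTGTACCTTG → Tm = 30°C (< 31°C)
First 11 bases: CTGTACCTTGA → Tm = 32°C (≥ 31°C)
Each additional base adds 2°C (A/T) or 4°C (G/C), so Tm is non-decreasing in n; n = 11 is the first length to reach 31°C.

n = 11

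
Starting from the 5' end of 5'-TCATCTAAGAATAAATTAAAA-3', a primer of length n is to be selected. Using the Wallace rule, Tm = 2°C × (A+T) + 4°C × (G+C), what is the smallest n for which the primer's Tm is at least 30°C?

First 11 bases: TCATCTAAGAA → Tm = 28°C (< 30°C)
First 12 bases: TCATCTAAGAAT → Tm = 30°C (≥ 30°C)
Since every base adds ≥2°C, Tm only increases with n, so the threshold is first crossed at n = 12.

n = 12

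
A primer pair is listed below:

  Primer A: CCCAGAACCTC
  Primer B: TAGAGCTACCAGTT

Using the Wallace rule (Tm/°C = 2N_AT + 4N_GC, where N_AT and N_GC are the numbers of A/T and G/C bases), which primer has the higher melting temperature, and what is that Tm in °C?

Primer B, 40°C

Primer A: A+T=4, G+C=7 → Tm = 2(4)+4(7) = 36°C
Primer B: A+T=8, G+C=6 → Tm = 2(8)+4(6) = 40°C
36°C vs 40°C → primer B is higher.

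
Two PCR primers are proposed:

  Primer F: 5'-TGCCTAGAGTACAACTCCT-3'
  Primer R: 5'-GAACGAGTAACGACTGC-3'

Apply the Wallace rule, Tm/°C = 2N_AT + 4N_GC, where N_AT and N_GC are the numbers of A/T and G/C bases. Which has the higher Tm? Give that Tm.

Primer F: A+T=10, G+C=9 → Tm = 2(10)+4(9) = 56°C
Primer R: A+T=8, G+C=9 → Tm = 2(8)+4(9) = 52°C
56°C vs 52°C → primer F is higher.

Primer F, 56°C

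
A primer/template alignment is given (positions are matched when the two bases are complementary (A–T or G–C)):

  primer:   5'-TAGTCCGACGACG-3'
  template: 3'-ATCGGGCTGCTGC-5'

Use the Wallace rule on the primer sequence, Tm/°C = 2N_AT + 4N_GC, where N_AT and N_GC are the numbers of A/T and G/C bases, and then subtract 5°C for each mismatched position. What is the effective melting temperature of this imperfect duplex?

Primer base counts: A=3, T=2, G=4, C=4 → A+T=5, G+C=8
Perfect-match Tm = 2(5) + 4(8) = 10 + 32 = 42°C
Mismatches (positions where the bases are not complementary): 1 (at position 4)
Effective Tm = 42 − 1×5 = 42 − 5 = 37°C

37°C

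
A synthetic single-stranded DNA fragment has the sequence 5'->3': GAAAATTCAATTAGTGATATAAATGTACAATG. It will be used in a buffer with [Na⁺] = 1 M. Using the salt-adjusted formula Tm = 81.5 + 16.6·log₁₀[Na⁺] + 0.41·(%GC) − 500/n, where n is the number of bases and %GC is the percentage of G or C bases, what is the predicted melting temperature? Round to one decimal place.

74.8°C

Length n = 32. Counting bases: C=2, T=10, G=5, A=15
G+C = 7, so %GC = 7/32 × 100 = 21.875%
Salt term: 16.6 × (0) = 0
GC term: 0.41 × 21.875 = 8.969; length term: −500/32 = −15.625
Tm = 81.5 + (0) + 8.969 − 15.625 = 74.844 → 74.8°C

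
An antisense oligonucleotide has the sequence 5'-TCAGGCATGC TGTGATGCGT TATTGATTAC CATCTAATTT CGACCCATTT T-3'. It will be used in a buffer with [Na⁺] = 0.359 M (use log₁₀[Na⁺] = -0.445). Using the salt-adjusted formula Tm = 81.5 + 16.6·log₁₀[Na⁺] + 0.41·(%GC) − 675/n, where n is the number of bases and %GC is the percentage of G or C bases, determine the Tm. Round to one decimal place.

77.0°C

Length n = 51. Scanning the sequence gives A=11, C=11, G=9, T=20.
G+C = 20, so %GC = 20/51 × 100 = 39.216%
Salt term: 16.6 × (-0.445) = -7.387
GC term: 0.41 × 39.216 = 16.079; length term: −675/51 = −13.235
Tm = 81.5 + (-7.387) + 16.079 − 13.235 = 76.957 → 77.0°C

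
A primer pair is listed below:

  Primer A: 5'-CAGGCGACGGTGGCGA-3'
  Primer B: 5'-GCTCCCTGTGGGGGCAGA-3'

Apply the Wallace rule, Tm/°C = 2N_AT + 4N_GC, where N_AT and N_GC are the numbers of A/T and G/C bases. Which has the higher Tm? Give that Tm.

Primer B, 62°C

Primer A: A+T=4, G+C=12 → Tm = 2(4)+4(12) = 56°C
Primer B: A+T=5, G+C=13 → Tm = 2(5)+4(13) = 62°C
56°C vs 62°C → primer B is higher.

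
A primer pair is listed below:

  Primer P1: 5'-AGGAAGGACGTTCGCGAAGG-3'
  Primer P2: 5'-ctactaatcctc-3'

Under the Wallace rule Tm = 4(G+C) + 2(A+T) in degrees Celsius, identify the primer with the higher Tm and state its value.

Primer P1, 64°C

Primer P1: A+T=8, G+C=12 → Tm = 2(8)+4(12) = 64°C
Primer P2: A+T=7, G+C=5 → Tm = 2(7)+4(5) = 34°C
64°C vs 34°C → primer P1 is higher.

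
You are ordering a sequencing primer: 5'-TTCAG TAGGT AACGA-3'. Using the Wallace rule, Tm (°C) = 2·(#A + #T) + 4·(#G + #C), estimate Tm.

42°C

T=4, A=5, G=4, C=2
AT pairs contribute 9, GC pairs contribute 6.
Tm = 2×9 + 4×6 = 42°C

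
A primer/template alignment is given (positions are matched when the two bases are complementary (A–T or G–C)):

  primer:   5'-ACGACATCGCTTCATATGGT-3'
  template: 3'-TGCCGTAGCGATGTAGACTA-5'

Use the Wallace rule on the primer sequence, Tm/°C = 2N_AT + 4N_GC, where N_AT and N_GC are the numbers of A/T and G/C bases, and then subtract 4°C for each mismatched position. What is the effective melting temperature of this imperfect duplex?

Primer base counts: A=5, T=6, G=4, C=5 → A+T=11, G+C=9
Perfect-match Tm = 2(11) + 4(9) = 22 + 36 = 58°C
Mismatches (positions where the bases are not complementary): 4 (at positions 4, 12, 16, 19)
Effective Tm = 58 − 4×4 = 58 − 16 = 42°C

42°C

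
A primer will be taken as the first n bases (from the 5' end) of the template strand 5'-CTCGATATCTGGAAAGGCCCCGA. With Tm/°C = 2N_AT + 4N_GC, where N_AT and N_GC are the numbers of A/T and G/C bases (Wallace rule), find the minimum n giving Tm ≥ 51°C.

First 17 bases: CTCGATATCTGGAAAGG → Tm = 50°C (< 51°C)
First 18 bases: CTCGATATCTGGAAAGGC → Tm = 54°C (≥ 51°C)
Since every base adds ≥2°C, Tm only increases with n, so the threshold is first crossed at n = 18.

n = 18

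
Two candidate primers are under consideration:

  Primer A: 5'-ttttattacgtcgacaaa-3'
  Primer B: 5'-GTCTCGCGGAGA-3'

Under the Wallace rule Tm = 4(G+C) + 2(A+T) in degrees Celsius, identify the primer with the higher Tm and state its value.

Primer A: A+T=13, G+C=5 → Tm = 2(13)+4(5) = 46°C
Primer B: A+T=4, G+C=8 → Tm = 2(4)+4(8) = 40°C
46°C vs 40°C → primer A is higher.

Primer A, 46°C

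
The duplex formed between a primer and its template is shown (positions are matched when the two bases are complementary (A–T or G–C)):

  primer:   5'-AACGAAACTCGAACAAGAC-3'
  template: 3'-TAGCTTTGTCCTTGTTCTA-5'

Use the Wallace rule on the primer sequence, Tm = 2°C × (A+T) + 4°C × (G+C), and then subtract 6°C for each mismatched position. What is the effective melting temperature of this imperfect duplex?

Primer base counts: A=10, T=1, G=3, C=5 → A+T=11, G+C=8
Perfect-match Tm = 2(11) + 4(8) = 22 + 32 = 54°C
Mismatches (positions where the bases are not complementary): 4 (at positions 2, 9, 10, 19)
Effective Tm = 54 − 4×6 = 54 − 24 = 30°C

30°C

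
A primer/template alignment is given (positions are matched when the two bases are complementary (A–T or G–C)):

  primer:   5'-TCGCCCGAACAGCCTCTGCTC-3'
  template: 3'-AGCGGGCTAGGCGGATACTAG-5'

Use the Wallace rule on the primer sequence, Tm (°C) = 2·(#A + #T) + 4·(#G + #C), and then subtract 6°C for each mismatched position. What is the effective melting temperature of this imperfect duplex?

46°C

Primer base counts: A=3, T=4, G=4, C=10 → A+T=7, G+C=14
Perfect-match Tm = 2(7) + 4(14) = 14 + 56 = 70°C
Mismatches (positions where the bases are not complementary): 4 (at positions 9, 11, 16, 19)
Effective Tm = 70 − 4×6 = 70 − 24 = 46°C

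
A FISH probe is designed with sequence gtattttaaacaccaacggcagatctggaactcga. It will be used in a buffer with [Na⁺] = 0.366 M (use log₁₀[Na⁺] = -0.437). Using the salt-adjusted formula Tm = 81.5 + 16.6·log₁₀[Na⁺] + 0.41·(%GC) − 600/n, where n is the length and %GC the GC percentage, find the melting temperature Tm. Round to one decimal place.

74.7°C

Length n = 35. T=8, A=12, C=8, G=7
G+C = 15, so %GC = 15/35 × 100 = 42.857%
Salt term: 16.6 × (-0.437) = -7.254
GC term: 0.41 × 42.857 = 17.571; length term: −600/35 = −17.143
Tm = 81.5 + (-7.254) + 17.571 − 17.143 = 74.674 → 74.7°C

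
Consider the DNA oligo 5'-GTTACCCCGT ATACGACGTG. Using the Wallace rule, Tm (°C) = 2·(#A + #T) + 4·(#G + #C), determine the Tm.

62°C

Scanning the sequence gives G=5, A=4, C=6, T=5.
A+T = 9, G+C = 11
Tm = 2×9 + 4×11 = 62°C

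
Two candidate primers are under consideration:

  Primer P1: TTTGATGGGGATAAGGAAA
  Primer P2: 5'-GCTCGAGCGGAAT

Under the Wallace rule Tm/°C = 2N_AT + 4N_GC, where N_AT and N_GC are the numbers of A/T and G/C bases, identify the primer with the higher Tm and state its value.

Primer P1: A+T=12, G+C=7 → Tm = 2(12)+4(7) = 52°C
Primer P2: A+T=5, G+C=8 → Tm = 2(5)+4(8) = 42°C
52°C vs 42°C → primer P1 is higher.

Primer P1, 52°C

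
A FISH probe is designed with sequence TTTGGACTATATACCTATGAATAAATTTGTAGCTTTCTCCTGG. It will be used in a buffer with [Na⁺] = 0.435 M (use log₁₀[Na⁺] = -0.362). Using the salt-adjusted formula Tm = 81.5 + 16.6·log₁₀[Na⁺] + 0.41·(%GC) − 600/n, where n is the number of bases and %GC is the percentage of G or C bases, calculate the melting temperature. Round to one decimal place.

74.9°C

Length n = 43. Counting bases: T=18, C=7, A=11, G=7
G+C = 14, so %GC = 14/43 × 100 = 32.558%
Salt term: 16.6 × (-0.362) = -6.009
GC term: 0.41 × 32.558 = 13.349; length term: −600/43 = −13.953
Tm = 81.5 + (-6.009) + 13.349 − 13.953 = 74.887 → 74.9°C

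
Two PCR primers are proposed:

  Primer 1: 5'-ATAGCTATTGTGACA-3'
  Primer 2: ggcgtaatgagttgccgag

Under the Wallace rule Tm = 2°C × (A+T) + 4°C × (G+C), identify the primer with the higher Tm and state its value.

Primer 2, 60°C

Primer 1: A+T=10, G+C=5 → Tm = 2(10)+4(5) = 40°C
Primer 2: A+T=8, G+C=11 → Tm = 2(8)+4(11) = 60°C
40°C vs 60°C → primer 2 is higher.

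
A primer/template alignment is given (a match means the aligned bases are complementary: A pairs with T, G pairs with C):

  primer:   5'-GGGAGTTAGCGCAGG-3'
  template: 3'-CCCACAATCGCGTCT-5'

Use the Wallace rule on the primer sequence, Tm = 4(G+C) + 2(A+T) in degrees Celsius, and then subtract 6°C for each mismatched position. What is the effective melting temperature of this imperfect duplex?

Primer base counts: A=3, T=2, G=8, C=2 → A+T=5, G+C=10
Perfect-match Tm = 2(5) + 4(10) = 10 + 40 = 50°C
Mismatches (positions where the bases are not complementary): 2 (at positions 4, 15)
Effective Tm = 50 − 2×6 = 50 − 12 = 38°C

38°C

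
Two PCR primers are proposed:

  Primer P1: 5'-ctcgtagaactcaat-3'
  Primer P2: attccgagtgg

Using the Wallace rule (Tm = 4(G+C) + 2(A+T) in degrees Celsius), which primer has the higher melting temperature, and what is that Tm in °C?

Primer P1, 42°C

Primer P1: A+T=9, G+C=6 → Tm = 2(9)+4(6) = 42°C
Primer P2: A+T=5, G+C=6 → Tm = 2(5)+4(6) = 34°C
42°C vs 34°C → primer P1 is higher.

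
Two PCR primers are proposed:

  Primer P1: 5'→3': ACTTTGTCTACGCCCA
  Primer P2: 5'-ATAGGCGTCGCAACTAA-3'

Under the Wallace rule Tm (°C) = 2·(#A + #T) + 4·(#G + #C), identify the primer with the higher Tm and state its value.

Primer P2, 50°C

Primer P1: A+T=8, G+C=8 → Tm = 2(8)+4(8) = 48°C
Primer P2: A+T=9, G+C=8 → Tm = 2(9)+4(8) = 50°C
48°C vs 50°C → primer P2 is higher.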